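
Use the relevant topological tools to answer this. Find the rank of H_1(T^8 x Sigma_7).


pi_1(A x B) = pi_1(A) x pi_1(B); rank of abelianization = b_1.
b_1(T^8) = 8, b_1(Sigma_7) = 2*7 = 14.
b_1(product) = 8 + 14 = 22

22


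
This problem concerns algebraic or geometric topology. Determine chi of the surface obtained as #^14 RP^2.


For a non-orientable closed surface with k crosscaps: chi = 2 - k.
Here k = 14.
chi = 2 - 14 = -12

-12


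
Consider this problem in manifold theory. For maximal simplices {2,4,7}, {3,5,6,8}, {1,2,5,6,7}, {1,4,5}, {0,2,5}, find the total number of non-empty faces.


Each maximal simplex on m vertices has 2^m - 1 nonempty faces.
Take the union (dedupe shared faces).
Total distinct faces = 54

54


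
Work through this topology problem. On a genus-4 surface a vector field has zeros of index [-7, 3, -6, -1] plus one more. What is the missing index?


Poincare-Hopf: sum of indices = chi(M).
chi(Sigma_4) = 2 - 2*4 = -6.
Sum of known indices = -11.
x = chi - (sum known) = -6 - (-11) = 5

5


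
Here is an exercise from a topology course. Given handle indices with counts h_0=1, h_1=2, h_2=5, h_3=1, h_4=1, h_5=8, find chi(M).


Handles of index k contribute (-1)^k to chi (same as CW cells).
chi = (1) + (-2) + (5) + (-1) + (1) + (-8) = -4

-4


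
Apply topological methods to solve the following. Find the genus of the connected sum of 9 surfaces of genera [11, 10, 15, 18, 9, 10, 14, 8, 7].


Genus is additive under connected sum of orientable surfaces.
g = 11 + 10 + 15 + 18 + 9 + 10 + 14 + 8 + 7 = 102

102


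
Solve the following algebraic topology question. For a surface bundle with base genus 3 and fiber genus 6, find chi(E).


For a fiber bundle F -> E -> B (with CW structure): chi(E) = chi(B) * chi(F).
chi(Sigma_3) = -4, chi(Sigma_6) = -10.
chi(E) = (-4) * (-10) = 40

40


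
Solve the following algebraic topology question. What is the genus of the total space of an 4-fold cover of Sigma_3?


For an n-sheeted cover: chi(E) = n * chi(B).
chi(Sigma_3) = 2 - 2*3 = -4.
chi(E) = 4 * (-4) = -16.
genus(E) = (2 - chi(E))/2 = (2 - (-16))/2 = 18/2 = 9

9


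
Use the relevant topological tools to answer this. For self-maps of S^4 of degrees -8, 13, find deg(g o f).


Degree is multiplicative under composition: deg(g o f) = deg(g) * deg(f).
= 13 * -8 = -104

-104


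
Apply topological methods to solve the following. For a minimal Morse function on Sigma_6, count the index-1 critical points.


A perfect Morse function has m_k = b_k.
For Sigma_6: b_0=1, b_1=2g=12, b_2=1.
Saddles m_1 = 2g = 12

12


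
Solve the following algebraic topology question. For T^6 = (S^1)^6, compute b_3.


By the Kunneth formula, b_k(T^n) = C(n,k).
b_3(T^6) = C(6,3).
C(6,3) = 6!/(3!*3!) = 20

20


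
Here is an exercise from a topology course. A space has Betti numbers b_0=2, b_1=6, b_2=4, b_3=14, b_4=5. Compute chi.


chi = sum_k (-1)^k b_k.
= (2) + (-6) + (4) + (-14) + (5)
= -9

-9


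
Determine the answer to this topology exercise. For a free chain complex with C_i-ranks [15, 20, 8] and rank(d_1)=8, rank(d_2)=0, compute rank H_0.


rank H_k = rank(ker d_k) - rank(im d_{k+1}).
rank(ker d_0) = rank(C_0) - rank(d_0) = 15 - 0 = 15.
rank(im d_{0+1}) = 8.
rank H_0 = 15 - 8 = 7

7


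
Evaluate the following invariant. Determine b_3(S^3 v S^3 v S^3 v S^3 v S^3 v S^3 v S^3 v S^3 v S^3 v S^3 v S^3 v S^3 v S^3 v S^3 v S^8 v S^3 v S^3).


For a wedge of spheres, H_k (k>0) is free on one generator per sphere of dimension k.
Spheres of dimension 3: count = 16.
b_3 = 16

16


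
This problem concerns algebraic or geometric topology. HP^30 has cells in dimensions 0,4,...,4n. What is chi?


HP^30 has one cell in each dimension 0, 4, ..., 4*30 (30+1 cells, all even-dim).
chi = 30 + 1 = 31

31


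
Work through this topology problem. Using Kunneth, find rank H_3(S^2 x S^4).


Each S^d has Poincare polynomial 1 + t^d.
The product S^2 x S^4 has Poincare polynomial prod(1+t^d_i).
Expanding: b_0=1, b_2=1, b_4=1, b_6=1.
b_3 = 0

0


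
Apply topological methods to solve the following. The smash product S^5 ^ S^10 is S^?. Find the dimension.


S^m ^ S^n = S^{m+n}.
k = 5 + 10 = 15

15


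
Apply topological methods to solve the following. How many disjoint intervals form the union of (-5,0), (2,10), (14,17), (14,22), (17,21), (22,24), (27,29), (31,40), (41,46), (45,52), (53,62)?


Sort and merge overlapping open intervals.
Merged: (-5,0), (2,10), (14,22), (22,24), (27,29), (31,40), (41,52), (53,62).
Number of components = 8

8


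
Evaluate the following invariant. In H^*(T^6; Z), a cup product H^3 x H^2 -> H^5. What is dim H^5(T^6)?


Cup product: H^p x H^q -> H^{p+q}; here p+q = 3+2 = 5.
rank H^k(T^n) = C(n,k).
C(6,5) = 6

6


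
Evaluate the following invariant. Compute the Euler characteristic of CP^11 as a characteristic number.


For any closed oriented manifold, <e(TM),[M]> = chi(M).
chi(CP^11) = 11+1 = 12

12


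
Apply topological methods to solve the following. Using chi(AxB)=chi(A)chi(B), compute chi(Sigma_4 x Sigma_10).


chi(Sigma_4) = 2 - 2*4 = -6
chi(Sigma_10) = 2 - 2*10 = -18
chi(product) = (-6) * (-18) = 108

108


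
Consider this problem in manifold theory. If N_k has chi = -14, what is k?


chi = 2 - k for closed non-orientable surfaces with k crosscaps.
-14 = 2 - k
k = 2 - (-14) = 16

16


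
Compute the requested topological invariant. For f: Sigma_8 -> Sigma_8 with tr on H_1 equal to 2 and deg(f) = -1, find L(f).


L(f) = tr(f_0*) - tr(f_1*) + tr(f_2*).
= 1 - (2) + (-1)
= -2

-2


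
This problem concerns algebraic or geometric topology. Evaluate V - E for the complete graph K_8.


K_8: V = 8, E = C(8,2) = 28.
chi = V - E = 8 - 28 = -20

-20


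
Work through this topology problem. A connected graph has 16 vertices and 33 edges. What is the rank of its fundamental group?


For a connected graph: rank(pi_1) = b_1 = E - V + 1 = 1 - chi.
chi = V - E = 16 - 33 = -17.
rank = 1 - (-17) = 33 - 16 + 1 = 18

18


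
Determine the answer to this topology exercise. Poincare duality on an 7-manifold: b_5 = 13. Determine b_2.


Poincare duality for closed orientable n-manifolds: b_k = b_{n-k}.
Here n = 7, so b_2 = b_5 = 13

13


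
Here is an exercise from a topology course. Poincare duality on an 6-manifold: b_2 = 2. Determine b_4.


Poincare duality for closed orientable n-manifolds: b_k = b_{n-k}.
Here n = 6, so b_4 = b_2 = 2

2


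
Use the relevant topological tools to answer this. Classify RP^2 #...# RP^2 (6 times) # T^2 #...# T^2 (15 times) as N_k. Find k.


Since a >= 1, the sum is non-orientable; each T^2 can be replaced by RP^2 # RP^2 (since T^2#RP^2 = 3RP^2).
Total crosscaps k = 6 + 2*15 = 36.
Check via chi: chi = 6*1 + 15*0 - (6+15-1)*2 = -34 = 2 - k = -34. Consistent.

36


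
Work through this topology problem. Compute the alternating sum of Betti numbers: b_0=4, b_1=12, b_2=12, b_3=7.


chi = sum_k (-1)^k b_k.
= (4) + (-12) + (12) + (-7)
= -3

-3


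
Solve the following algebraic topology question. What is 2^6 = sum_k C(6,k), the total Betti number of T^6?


b_k(T^6) = C(6,k), so the sum over k is sum_k C(6,k) = 2^6.
Total = 2^6 = 64

64


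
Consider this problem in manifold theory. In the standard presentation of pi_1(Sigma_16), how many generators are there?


Standard presentation: pi_1(Sigma_g) = <a_1,b_1,...,a_g,b_g | [a_1,b_1]...[a_g,b_g] = 1>.
Number of generators = 2g = 2*16 = 32

32


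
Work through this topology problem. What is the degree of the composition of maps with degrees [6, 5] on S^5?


Degree is multiplicative: deg(composition) = product of degrees.
= (6) * (5) = 30

30


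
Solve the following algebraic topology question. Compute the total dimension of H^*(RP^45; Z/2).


H^k(RP^45; Z/2) = Z/2 for each 0 <= k <= 45.
Total dimension = 45 + 1 = 46

46


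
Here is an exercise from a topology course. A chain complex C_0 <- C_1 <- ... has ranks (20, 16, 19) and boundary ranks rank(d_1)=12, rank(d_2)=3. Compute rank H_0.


rank H_k = rank(ker d_k) - rank(im d_{k+1}).
rank(ker d_0) = rank(C_0) - rank(d_0) = 20 - 0 = 20.
rank(im d_{0+1}) = 12.
rank H_0 = 20 - 12 = 8

8


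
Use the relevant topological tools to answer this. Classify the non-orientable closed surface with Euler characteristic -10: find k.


chi = 2 - k for closed non-orientable surfaces with k crosscaps.
-10 = 2 - k
k = 2 - (-10) = 12

12


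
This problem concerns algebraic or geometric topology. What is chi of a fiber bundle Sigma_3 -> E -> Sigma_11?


For a fiber bundle F -> E -> B (with CW structure): chi(E) = chi(B) * chi(F).
chi(Sigma_11) = -20, chi(Sigma_3) = -4.
chi(E) = (-20) * (-4) = 80

80


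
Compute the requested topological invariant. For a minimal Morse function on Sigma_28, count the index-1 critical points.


A perfect Morse function has m_k = b_k.
For Sigma_28: b_0=1, b_1=2g=56, b_2=1.
Saddles m_1 = 2g = 56

56


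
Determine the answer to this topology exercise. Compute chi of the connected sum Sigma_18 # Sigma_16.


chi(Sigma_18) = 2 - 2*18 = -34
chi(Sigma_16) = 2 - 2*16 = -30
For surfaces: chi(A#B) = chi(A) + chi(B) - 2.
chi = -34 + -30 - 2 = -66

-66


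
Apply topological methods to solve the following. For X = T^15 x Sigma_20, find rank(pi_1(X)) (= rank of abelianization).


pi_1(A x B) = pi_1(A) x pi_1(B); rank of abelianization = b_1.
b_1(T^15) = 15, b_1(Sigma_20) = 2*20 = 40.
b_1(product) = 15 + 40 = 55

55


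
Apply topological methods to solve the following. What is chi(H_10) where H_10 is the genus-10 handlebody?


A genus-g handlebody deformation retracts to a wedge of g circles.
chi(vee_g S^1) = 1 - g.
chi(H_10) = 1 - 10 = -9

-9


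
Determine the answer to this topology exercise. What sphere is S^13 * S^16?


Join of spheres: S^m * S^n = S^{m+n+1}.
dim = 13 + 16 + 1 = 30

30


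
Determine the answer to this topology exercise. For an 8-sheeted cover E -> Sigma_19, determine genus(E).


For an n-sheeted cover: chi(E) = n * chi(B).
chi(Sigma_19) = 2 - 2*19 = -36.
chi(E) = 8 * (-36) = -288.
genus(E) = (2 - chi(E))/2 = (2 - (-288))/2 = 290/2 = 145

145


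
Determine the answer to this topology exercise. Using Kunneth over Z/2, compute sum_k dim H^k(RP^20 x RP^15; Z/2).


dim H^*(RP^n; Z/2) = n+1 (one Z/2 in each degree 0..n).
Total Betti number is multiplicative.
Total = (20+1) * (15+1) = 21 * 16 = 336

336


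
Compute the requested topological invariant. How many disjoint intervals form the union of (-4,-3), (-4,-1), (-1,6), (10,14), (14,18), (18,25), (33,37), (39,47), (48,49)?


Sort and merge overlapping open intervals.
Merged: (-4,-1), (-1,6), (10,14), (14,18), (18,25), (33,37), (39,47), (48,49).
Number of components = 8

8


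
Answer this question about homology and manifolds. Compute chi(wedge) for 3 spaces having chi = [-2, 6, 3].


chi(A v B) = chi(A) + chi(B) - 1 (one point identified).
For 3 spaces: chi = (sum chi_i) - (3 - 1).
sum = 7; chi = 7 - 2 = 5

5


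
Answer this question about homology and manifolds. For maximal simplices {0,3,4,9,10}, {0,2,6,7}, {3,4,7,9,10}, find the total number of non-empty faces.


Each maximal simplex on m vertices has 2^m - 1 nonempty faces.
Take the union (dedupe shared faces).
Total distinct faces = 60

60


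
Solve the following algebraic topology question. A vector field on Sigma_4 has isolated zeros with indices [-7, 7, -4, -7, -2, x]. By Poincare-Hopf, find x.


Poincare-Hopf: sum of indices = chi(M).
chi(Sigma_4) = 2 - 2*4 = -6.
Sum of known indices = -13.
x = chi - (sum known) = -6 - (-13) = 7

7


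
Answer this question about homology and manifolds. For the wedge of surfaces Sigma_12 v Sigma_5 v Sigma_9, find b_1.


For a wedge X v Y: reduced H_k(X v Y) = H_k(X) + H_k(Y).
Each Sigma_g contributes b_1 = 2g.
b_1 = 24 + 10 + 18 = 52

52


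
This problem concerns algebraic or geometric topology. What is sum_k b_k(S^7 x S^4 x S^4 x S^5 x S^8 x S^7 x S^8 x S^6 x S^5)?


Total Betti number is multiplicative under products.
Each S^d (d>=1) has total Betti number 2.
There are 9 sphere factors.
Total = 2^9 = 512

512


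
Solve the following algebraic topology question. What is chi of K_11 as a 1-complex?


K_11: V = 11, E = C(11,2) = 55.
chi = V - E = 11 - 55 = -44

-44


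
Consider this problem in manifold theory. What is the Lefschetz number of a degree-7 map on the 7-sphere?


On S^7: L(f) = tr(f_0*) + (-1)^7 tr(f_7*) = 1 + (-1)^7 * deg(f).
L(f) = 1 + (-1)^7 * 7 = 1 + -7 = -6

-6


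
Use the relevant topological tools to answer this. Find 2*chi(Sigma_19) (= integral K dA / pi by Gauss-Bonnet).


Gauss-Bonnet: integral K dA = 2*pi*chi(M).
chi(Sigma_19) = 2 - 2*19 = -36.
(integral K dA)/pi = 2*chi = 2*(-36) = -72

-72


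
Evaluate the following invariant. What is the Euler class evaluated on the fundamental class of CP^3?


For any closed oriented manifold, <e(TM),[M]> = chi(M).
chi(CP^3) = 3+1 = 4

4


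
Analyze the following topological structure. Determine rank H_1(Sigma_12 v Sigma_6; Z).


For a wedge: H_1(A v B) = H_1(A) + H_1(B).
b_1(Sigma_12) = 24, b_1(Sigma_6) = 12.
b_1 = 24 + 12 = 36

36


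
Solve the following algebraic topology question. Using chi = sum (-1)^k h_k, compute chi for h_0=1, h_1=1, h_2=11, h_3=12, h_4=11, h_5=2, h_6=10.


Handles of index k contribute (-1)^k to chi (same as CW cells).
chi = (1) + (-1) + (11) + (-12) + (11) + (-2) + (10) = 18

18


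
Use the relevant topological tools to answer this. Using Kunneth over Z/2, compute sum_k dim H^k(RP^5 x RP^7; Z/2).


dim H^*(RP^n; Z/2) = n+1 (one Z/2 in each degree 0..n).
Total Betti number is multiplicative.
Total = (5+1) * (7+1) = 6 * 8 = 48

48


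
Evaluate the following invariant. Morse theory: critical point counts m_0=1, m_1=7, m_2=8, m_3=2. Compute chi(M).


Morse theory: chi(M) = sum_k (-1)^k m_k where m_k = #(index-k critical points).
= (1) + (-7) + (8) + (-2) = 0

0


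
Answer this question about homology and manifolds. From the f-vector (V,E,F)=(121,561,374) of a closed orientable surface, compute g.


chi = V - E + F = 121 - 561 + 374 = -66
For orientable closed surface: chi = 2 - 2g, so g = (2 - chi)/2.
g = (2 - (-66)) / 2 = 68 / 2 = 34

34


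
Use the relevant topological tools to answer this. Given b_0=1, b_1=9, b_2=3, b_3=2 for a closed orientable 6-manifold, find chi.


By Poincare duality b_k = b_{6-k}, so full Betti numbers: b_0=1, b_1=9, b_2=3, b_3=2, b_4=3, b_5=9, b_6=1.
chi = sum (-1)^k b_k = -12

-12


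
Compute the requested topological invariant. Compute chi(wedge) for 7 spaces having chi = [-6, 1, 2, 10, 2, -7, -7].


chi(A v B) = chi(A) + chi(B) - 1 (one point identified).
For 7 spaces: chi = (sum chi_i) - (7 - 1).
sum = -5; chi = -5 - 6 = -11

-11


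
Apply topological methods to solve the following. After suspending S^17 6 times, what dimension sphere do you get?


Each suspension raises dimension by 1: Sigma S^n = S^{n+1}.
Sigma^6 S^17 = S^{17+6} = S^23

23


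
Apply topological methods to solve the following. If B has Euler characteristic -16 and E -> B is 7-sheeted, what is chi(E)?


For a finite covering: chi(E) = (number of sheets) * chi(B).
chi(E) = 7 * (-16) = -112

-112


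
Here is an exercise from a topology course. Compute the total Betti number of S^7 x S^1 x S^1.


Total Betti number is multiplicative under products.
Each S^d (d>=1) has total Betti number 2.
There are 3 sphere factors.
Total = 2^3 = 8

8


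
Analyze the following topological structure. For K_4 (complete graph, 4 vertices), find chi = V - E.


K_4: V = 4, E = C(4,2) = 6.
chi = V - E = 4 - 6 = -2

-2


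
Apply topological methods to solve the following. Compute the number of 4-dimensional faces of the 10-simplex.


Delta^10 has 10+1 vertices. A 4-face is a choice of 4+1 vertices.
f_4 = C(10+1, 4+1) = C(11,5) = 462

462


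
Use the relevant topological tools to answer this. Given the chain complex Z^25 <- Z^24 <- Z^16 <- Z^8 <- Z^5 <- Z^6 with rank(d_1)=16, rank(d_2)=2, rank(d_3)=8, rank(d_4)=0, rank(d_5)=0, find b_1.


rank H_k = rank(ker d_k) - rank(im d_{k+1}).
rank(ker d_1) = rank(C_1) - rank(d_1) = 24 - 16 = 8.
rank(im d_{1+1}) = 2.
rank H_1 = 8 - 2 = 6

6


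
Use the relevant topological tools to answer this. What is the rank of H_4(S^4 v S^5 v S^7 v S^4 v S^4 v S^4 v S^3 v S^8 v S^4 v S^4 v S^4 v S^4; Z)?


For a wedge of spheres, H_k (k>0) is free on one generator per sphere of dimension k.
Spheres of dimension 4: count = 8.
b_4 = 8

8


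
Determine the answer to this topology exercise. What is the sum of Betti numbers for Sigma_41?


For Sigma_41: b_0 = 1, b_1 = 2g = 82, b_2 = 1.
Total = 1 + 82 + 1 = 84

84


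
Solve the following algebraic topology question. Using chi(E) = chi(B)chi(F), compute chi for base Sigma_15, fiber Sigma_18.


For a fiber bundle F -> E -> B (with CW structure): chi(E) = chi(B) * chi(F).
chi(Sigma_15) = -28, chi(Sigma_18) = -34.
chi(E) = (-28) * (-34) = 952

952


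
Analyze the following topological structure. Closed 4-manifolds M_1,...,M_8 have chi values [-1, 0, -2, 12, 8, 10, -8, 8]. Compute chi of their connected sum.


For n-manifolds: chi(A#B) = chi(A) + chi(B) - chi(S^4).
chi(S^4) = 1 + (-1)^4 = 2.
chi(#) = (sum chi_i) - (8-1)*chi(S^4) = 27 - 7*2 = 13

13


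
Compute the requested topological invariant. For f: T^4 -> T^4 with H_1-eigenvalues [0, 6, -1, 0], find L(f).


For a torus self-map: L(f) = det(I - A) where A acts on H_1.
L(f) = (1-0) * (1-6) * (1--1) * (1-0) = 1 * -5 * 2 * 1 = -10

-10


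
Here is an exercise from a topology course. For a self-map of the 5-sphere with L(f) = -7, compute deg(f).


L(f) = 1 + (-1)^5 deg(f) on S^5.
-7 = 1 + (-1)^5 * deg(f)
(-1)^5 * deg(f) = -8
deg(f) = 8

8


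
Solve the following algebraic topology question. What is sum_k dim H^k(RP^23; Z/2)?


H^k(RP^23; Z/2) = Z/2 for each 0 <= k <= 23.
Total dimension = 23 + 1 = 24

24


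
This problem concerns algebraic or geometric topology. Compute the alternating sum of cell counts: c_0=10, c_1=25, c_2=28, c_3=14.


chi = sum_k (-1)^k c_k.
= (-1)^0*10 + (-1)^1*25 + (-1)^2*28 + (-1)^3*14
= (10) + (-25) + (28) + (-14)
= -1

-1


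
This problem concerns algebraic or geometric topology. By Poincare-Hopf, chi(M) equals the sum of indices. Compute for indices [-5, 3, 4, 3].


Poincare-Hopf: chi(M) = sum of indices of zeros.
chi = (-5) + (3) + (4) + (3) = 5

5


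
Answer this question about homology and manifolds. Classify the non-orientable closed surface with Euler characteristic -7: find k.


chi = 2 - k for closed non-orientable surfaces with k crosscaps.
-7 = 2 - k
k = 2 - (-7) = 9

9


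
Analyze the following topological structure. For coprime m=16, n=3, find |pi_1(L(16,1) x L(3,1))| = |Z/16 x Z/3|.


pi_1(X x Y) = pi_1(X) x pi_1(Y).
pi_1(L(16,1)) = Z/16, pi_1(L(3,1)) = Z/3.
|Z/16 x Z/3| = 16 * 3 = 48

48


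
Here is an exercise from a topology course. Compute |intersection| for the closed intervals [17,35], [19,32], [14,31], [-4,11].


Intersection = [max(a_i), min(b_i)] = [19, 11].
Since 19 > 11, the intersection is empty.
Length = 0

0


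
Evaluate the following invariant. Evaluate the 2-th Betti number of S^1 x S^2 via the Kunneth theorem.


Each S^d has Poincare polynomial 1 + t^d.
The product S^1 x S^2 has Poincare polynomial prod(1+t^d_i).
Expanding: b_0=1, b_1=1, b_2=1, b_3=1.
b_2 = 1

1


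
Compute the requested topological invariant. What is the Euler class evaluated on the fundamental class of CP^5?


For any closed oriented manifold, <e(TM),[M]> = chi(M).
chi(CP^5) = 5+1 = 6

6


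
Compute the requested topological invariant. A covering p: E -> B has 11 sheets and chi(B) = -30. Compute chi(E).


For a finite covering: chi(E) = (number of sheets) * chi(B).
chi(E) = 11 * (-30) = -330

-330


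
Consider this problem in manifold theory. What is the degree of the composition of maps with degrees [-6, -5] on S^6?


Degree is multiplicative: deg(composition) = product of degrees.
= (-6) * (-5) = 30

30


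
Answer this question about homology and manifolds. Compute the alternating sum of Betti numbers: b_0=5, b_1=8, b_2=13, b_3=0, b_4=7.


chi = sum_k (-1)^k b_k.
= (5) + (-8) + (13) + (0) + (7)
= 17

17


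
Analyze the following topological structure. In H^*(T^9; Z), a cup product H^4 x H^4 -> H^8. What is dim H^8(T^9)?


Cup product: H^p x H^q -> H^{p+q}; here p+q = 4+4 = 8.
rank H^k(T^n) = C(n,k).
C(9,8) = 9

9


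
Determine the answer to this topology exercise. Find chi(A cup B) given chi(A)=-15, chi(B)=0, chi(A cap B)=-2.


chi(A cup B) = chi(A) + chi(B) - chi(A cap B)
= -15 + (0) - (-2)
= -13

-13


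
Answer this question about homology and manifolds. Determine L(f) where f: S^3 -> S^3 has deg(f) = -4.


On S^3: L(f) = tr(f_0*) + (-1)^3 tr(f_3*) = 1 + (-1)^3 * deg(f).
L(f) = 1 + (-1)^3 * -4 = 1 + 4 = 5

5


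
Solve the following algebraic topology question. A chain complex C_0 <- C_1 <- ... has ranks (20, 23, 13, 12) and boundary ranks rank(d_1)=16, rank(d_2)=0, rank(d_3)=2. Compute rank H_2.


rank H_k = rank(ker d_k) - rank(im d_{k+1}).
rank(ker d_2) = rank(C_2) - rank(d_2) = 13 - 0 = 13.
rank(im d_{2+1}) = 2.
rank H_2 = 13 - 2 = 11

11


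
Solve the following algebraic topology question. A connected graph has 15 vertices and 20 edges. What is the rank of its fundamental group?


For a connected graph: rank(pi_1) = b_1 = E - V + 1 = 1 - chi.
chi = V - E = 15 - 20 = -5.
rank = 1 - (-5) = 20 - 15 + 1 = 6

6


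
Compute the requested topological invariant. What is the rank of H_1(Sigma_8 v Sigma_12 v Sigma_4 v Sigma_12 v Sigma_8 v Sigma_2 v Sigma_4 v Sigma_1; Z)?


For a wedge X v Y: reduced H_k(X v Y) = H_k(X) + H_k(Y).
Each Sigma_g contributes b_1 = 2g.
b_1 = 16 + 24 + 8 + 24 + 16 + 4 + 8 + 2 = 102

102


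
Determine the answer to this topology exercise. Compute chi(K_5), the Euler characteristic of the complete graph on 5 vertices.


K_5: V = 5, E = C(5,2) = 10.
chi = V - E = 5 - 10 = -5

-5


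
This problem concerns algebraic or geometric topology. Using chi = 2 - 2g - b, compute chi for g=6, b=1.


For a compact orientable surface with genus g and b boundary components: chi = 2 - 2g - b.
chi = 2 - 2*6 - 1 = 2 - 12 - 1 = -11

-11


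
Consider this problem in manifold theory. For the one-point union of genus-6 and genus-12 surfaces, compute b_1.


For a wedge: H_1(A v B) = H_1(A) + H_1(B).
b_1(Sigma_6) = 12, b_1(Sigma_12) = 24.
b_1 = 12 + 24 = 36

36


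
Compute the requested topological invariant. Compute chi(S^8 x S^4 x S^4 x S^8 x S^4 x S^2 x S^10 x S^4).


chi is multiplicative: chi(X x Y) = chi(X) chi(Y).
Each even-dim sphere has chi = 2. There are 8 factors.
chi = 2^8 = 256

256


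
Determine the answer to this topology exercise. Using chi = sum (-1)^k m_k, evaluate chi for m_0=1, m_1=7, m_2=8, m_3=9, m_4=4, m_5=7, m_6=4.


Morse theory: chi(M) = sum_k (-1)^k m_k where m_k = #(index-k critical points).
= (1) + (-7) + (8) + (-9) + (4) + (-7) + (4) = -6

-6


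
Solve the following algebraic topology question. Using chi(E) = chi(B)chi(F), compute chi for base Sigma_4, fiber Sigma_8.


For a fiber bundle F -> E -> B (with CW structure): chi(E) = chi(B) * chi(F).
chi(Sigma_4) = -6, chi(Sigma_8) = -14.
chi(E) = (-6) * (-14) = 84

84


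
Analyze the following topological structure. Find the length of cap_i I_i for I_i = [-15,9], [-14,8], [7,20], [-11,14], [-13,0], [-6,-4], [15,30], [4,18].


Intersection = [max(a_i), min(b_i)] = [15, -4].
Since 15 > -4, the intersection is empty.
Length = 0

0


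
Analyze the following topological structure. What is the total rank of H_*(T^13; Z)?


b_k(T^13) = C(13,k), so the sum over k is sum_k C(13,k) = 2^13.
Total = 2^13 = 8192

8192


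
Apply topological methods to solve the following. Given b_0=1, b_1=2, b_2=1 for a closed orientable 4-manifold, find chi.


By Poincare duality b_k = b_{4-k}, so full Betti numbers: b_0=1, b_1=2, b_2=1, b_3=2, b_4=1.
chi = sum (-1)^k b_k = -1

-1


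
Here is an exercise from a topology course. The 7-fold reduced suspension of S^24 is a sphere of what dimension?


Each suspension raises dimension by 1: Sigma S^n = S^{n+1}.
Sigma^7 S^24 = S^{24+7} = S^31

31


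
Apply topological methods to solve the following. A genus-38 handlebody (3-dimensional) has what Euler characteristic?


A genus-g handlebody deformation retracts to a wedge of g circles.
chi(vee_g S^1) = 1 - g.
chi(H_38) = 1 - 38 = -37

-37


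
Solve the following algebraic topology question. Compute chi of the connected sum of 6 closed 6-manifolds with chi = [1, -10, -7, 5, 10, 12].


For n-manifolds: chi(A#B) = chi(A) + chi(B) - chi(S^6).
chi(S^6) = 1 + (-1)^6 = 2.
chi(#) = (sum chi_i) - (6-1)*chi(S^6) = 11 - 5*2 = 1

1


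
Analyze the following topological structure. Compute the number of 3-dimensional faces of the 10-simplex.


Delta^10 has 10+1 vertices. A 3-face is a choice of 3+1 vertices.
f_3 = C(10+1, 3+1) = C(11,4) = 330

330


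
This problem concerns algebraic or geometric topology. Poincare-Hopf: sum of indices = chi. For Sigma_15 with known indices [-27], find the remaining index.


Poincare-Hopf: sum of indices = chi(M).
chi(Sigma_15) = 2 - 2*15 = -28.
Sum of known indices = -27.
x = chi - (sum known) = -28 - (-27) = -1

-1


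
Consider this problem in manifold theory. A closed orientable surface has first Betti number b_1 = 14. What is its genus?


For a closed orientable surface: b_1 = 2g.
14 = 2g
g = 14 / 2 = 7

7


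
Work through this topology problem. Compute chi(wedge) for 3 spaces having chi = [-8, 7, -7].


chi(A v B) = chi(A) + chi(B) - 1 (one point identified).
For 3 spaces: chi = (sum chi_i) - (3 - 1).
sum = -8; chi = -8 - 2 = -10

-10


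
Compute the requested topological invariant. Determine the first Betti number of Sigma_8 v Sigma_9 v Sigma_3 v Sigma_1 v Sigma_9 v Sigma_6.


For a wedge X v Y: reduced H_k(X v Y) = H_k(X) + H_k(Y).
Each Sigma_g contributes b_1 = 2g.
b_1 = 16 + 18 + 6 + 2 + 18 + 12 = 72

72


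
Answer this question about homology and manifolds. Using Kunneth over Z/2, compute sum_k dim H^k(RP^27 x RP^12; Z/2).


dim H^*(RP^n; Z/2) = n+1 (one Z/2 in each degree 0..n).
Total Betti number is multiplicative.
Total = (27+1) * (12+1) = 28 * 13 = 364

364


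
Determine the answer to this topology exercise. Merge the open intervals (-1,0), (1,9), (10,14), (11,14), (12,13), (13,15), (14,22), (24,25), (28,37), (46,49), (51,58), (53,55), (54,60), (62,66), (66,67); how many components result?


Sort and merge overlapping open intervals.
Merged: (-1,0), (1,9), (10,22), (24,25), (28,37), (46,49), (51,60), (62,66), (66,67).
Number of components = 9

9


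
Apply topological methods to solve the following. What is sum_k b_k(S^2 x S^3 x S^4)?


Total Betti number is multiplicative under products.
Each S^d (d>=1) has total Betti number 2.
There are 3 sphere factors.
Total = 2^3 = 8

8


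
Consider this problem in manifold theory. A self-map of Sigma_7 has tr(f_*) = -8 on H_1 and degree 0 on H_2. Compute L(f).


L(f) = tr(f_0*) - tr(f_1*) + tr(f_2*).
= 1 - (-8) + (0)
= 9

9


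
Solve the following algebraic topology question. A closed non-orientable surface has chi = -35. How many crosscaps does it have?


chi = 2 - k for closed non-orientable surfaces with k crosscaps.
-35 = 2 - k
k = 2 - (-35) = 37

37


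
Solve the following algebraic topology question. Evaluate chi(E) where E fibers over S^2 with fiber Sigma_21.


chi(S^2) = 2 (n even), chi(Sigma_21) = 2 - 2*21 = -40.
chi(E) = 2 * (-40) = -80

-80


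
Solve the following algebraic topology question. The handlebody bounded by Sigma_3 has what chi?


A genus-g handlebody deformation retracts to a wedge of g circles.
chi(vee_g S^1) = 1 - g.
chi(H_3) = 1 - 3 = -2

-2


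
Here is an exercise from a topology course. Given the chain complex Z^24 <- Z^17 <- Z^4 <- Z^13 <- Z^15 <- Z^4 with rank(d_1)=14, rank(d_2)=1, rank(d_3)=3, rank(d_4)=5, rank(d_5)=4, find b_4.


rank H_k = rank(ker d_k) - rank(im d_{k+1}).
rank(ker d_4) = rank(C_4) - rank(d_4) = 15 - 5 = 10.
rank(im d_{4+1}) = 4.
rank H_4 = 10 - 4 = 6

6


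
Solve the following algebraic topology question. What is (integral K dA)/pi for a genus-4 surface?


Gauss-Bonnet: integral K dA = 2*pi*chi(M).
chi(Sigma_4) = 2 - 2*4 = -6.
(integral K dA)/pi = 2*chi = 2*(-6) = -12

-12


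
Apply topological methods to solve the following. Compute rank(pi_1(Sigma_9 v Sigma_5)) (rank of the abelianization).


For a wedge: H_1(A v B) = H_1(A) + H_1(B).
b_1(Sigma_9) = 18, b_1(Sigma_5) = 10.
b_1 = 18 + 10 = 28

28


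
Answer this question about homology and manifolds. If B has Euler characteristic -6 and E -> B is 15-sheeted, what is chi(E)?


For a finite covering: chi(E) = (number of sheets) * chi(B).
chi(E) = 15 * (-6) = -90

-90


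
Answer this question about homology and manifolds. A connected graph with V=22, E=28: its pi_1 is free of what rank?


For a connected graph: rank(pi_1) = b_1 = E - V + 1 = 1 - chi.
chi = V - E = 22 - 28 = -6.
rank = 1 - (-6) = 28 - 22 + 1 = 7

7


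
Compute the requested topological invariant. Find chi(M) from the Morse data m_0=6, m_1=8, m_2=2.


Morse theory: chi(M) = sum_k (-1)^k m_k where m_k = #(index-k critical points).
= (6) + (-8) + (2) = 0

0


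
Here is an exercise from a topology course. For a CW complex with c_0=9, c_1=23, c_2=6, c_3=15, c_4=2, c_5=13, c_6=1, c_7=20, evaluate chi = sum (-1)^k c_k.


chi = sum_k (-1)^k c_k.
= (-1)^0*9 + (-1)^1*23 + (-1)^2*6 + (-1)^3*15 + (-1)^4*2 + (-1)^5*13 + (-1)^6*1 + (-1)^7*20
= (9) + (-23) + (6) + (-15) + (2) + (-13) + (1) + (-20)
= -53

-53


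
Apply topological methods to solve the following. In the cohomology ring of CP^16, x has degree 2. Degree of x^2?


|x| = 2 in H^*(CP^n).
|x^2| = 2 * |x| = 2 * 2 = 4

4


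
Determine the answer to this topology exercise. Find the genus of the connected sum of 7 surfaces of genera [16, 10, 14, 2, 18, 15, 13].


Genus is additive under connected sum of orientable surfaces.
g = 16 + 10 + 14 + 2 + 18 + 15 + 13 = 88

88


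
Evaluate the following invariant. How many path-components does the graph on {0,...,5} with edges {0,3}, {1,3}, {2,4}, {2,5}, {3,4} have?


Run DFS/union-find over 6 vertices.
V = 6, E = 5.
Number of components = 1

1


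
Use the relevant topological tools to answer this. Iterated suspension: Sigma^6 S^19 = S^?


Each suspension raises dimension by 1: Sigma S^n = S^{n+1}.
Sigma^6 S^19 = S^{19+6} = S^25

25


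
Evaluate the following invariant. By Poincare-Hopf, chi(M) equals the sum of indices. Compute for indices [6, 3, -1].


Poincare-Hopf: chi(M) = sum of indices of zeros.
chi = (6) + (3) + (-1) = 8

8


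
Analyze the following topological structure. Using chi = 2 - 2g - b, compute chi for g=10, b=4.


For a compact orientable surface with genus g and b boundary components: chi = 2 - 2g - b.
chi = 2 - 2*10 - 4 = 2 - 20 - 4 = -22

-22


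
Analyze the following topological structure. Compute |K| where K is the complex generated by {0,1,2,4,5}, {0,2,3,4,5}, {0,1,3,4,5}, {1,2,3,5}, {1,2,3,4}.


Each maximal simplex on m vertices has 2^m - 1 nonempty faces.
Take the union (dedupe shared faces).
Total distinct faces = 58

58


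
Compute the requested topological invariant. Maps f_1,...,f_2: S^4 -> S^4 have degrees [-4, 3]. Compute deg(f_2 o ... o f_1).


Degree is multiplicative: deg(composition) = product of degrees.
= (-4) * (3) = -12

-12


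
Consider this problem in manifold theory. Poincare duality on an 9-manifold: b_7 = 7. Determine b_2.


Poincare duality for closed orientable n-manifolds: b_k = b_{n-k}.
Here n = 9, so b_2 = b_7 = 7

7


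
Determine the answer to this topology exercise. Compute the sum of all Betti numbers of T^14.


b_k(T^14) = C(14,k), so the sum over k is sum_k C(14,k) = 2^14.
Total = 2^14 = 16384

16384


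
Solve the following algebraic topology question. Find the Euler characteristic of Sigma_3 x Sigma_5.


chi(Sigma_3) = 2 - 2*3 = -4
chi(Sigma_5) = 2 - 2*5 = -8
chi(product) = (-4) * (-8) = 32

32


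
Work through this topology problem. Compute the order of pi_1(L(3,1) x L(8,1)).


pi_1(X x Y) = pi_1(X) x pi_1(Y).
pi_1(L(3,1)) = Z/3, pi_1(L(8,1)) = Z/8.
|Z/3 x Z/8| = 3 * 8 = 24

24


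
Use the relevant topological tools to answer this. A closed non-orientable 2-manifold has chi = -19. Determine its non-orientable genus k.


chi = 2 - k for closed non-orientable surfaces with k crosscaps.
-19 = 2 - k
k = 2 - (-19) = 21

21


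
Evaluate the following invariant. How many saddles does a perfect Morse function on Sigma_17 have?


A perfect Morse function has m_k = b_k.
For Sigma_17: b_0=1, b_1=2g=34, b_2=1.
Saddles m_1 = 2g = 34

34


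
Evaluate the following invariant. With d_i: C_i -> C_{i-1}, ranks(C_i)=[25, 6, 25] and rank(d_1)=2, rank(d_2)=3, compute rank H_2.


rank H_k = rank(ker d_k) - rank(im d_{k+1}).
rank(ker d_2) = rank(C_2) - rank(d_2) = 25 - 3 = 22.
rank(im d_{2+1}) = 0.
rank H_2 = 22 - 0 = 22

22


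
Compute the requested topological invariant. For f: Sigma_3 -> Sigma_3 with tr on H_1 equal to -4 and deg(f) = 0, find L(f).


L(f) = tr(f_0*) - tr(f_1*) + tr(f_2*).
= 1 - (-4) + (0)
= 5

5


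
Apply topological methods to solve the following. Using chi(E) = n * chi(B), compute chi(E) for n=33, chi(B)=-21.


For a finite covering: chi(E) = (number of sheets) * chi(B).
chi(E) = 33 * (-21) = -693

-693


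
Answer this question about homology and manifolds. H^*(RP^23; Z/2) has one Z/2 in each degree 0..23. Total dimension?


H^k(RP^23; Z/2) = Z/2 for each 0 <= k <= 23.
Total dimension = 23 + 1 = 24

24


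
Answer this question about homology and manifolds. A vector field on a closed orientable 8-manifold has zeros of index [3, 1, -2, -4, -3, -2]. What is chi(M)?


Poincare-Hopf: chi(M) = sum of indices of zeros.
chi = (3) + (1) + (-2) + (-4) + (-3) + (-2) = -7

-7


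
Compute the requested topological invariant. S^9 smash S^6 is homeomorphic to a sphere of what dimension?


S^m ^ S^n = S^{m+n}.
k = 9 + 6 = 15

15


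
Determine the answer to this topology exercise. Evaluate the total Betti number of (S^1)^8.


b_k(T^8) = C(8,k), so the sum over k is sum_k C(8,k) = 2^8.
Total = 2^8 = 256

256


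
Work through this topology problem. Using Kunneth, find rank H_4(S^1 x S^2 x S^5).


Each S^d has Poincare polynomial 1 + t^d.
The product S^1 x S^2 x S^5 has Poincare polynomial prod(1+t^d_i).
Expanding: b_0=1, b_1=1, b_2=1, b_3=1, b_5=1, b_6=1, b_7=1, b_8=1.
b_4 = 0

0


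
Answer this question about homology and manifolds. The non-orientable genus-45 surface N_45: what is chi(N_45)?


For a non-orientable closed surface with k crosscaps: chi = 2 - k.
Here k = 45.
chi = 2 - 45 = -43

-43


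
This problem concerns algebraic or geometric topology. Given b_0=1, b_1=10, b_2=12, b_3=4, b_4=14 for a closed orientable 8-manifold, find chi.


By Poincare duality b_k = b_{8-k}, so full Betti numbers: b_0=1, b_1=10, b_2=12, b_3=4, b_4=14, b_5=4, b_6=12, b_7=10, b_8=1.
chi = sum (-1)^k b_k = 12

12


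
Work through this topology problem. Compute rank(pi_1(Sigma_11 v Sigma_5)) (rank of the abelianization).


For a wedge: H_1(A v B) = H_1(A) + H_1(B).
b_1(Sigma_11) = 22, b_1(Sigma_5) = 10.
b_1 = 22 + 10 = 32

32


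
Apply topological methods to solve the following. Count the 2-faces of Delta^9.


Delta^9 has 9+1 vertices. A 2-face is a choice of 2+1 vertices.
f_2 = C(9+1, 2+1) = C(10,3) = 120

120


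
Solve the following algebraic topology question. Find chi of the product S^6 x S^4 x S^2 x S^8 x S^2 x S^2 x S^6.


chi is multiplicative: chi(X x Y) = chi(X) chi(Y).
Each even-dim sphere has chi = 2. There are 7 factors.
chi = 2^7 = 128

128


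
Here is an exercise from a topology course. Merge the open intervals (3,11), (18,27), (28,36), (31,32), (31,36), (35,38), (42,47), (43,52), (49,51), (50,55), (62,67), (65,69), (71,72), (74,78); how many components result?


Sort and merge overlapping open intervals.
Merged: (3,11), (18,27), (28,38), (42,55), (62,69), (71,72), (74,78).
Number of components = 7

7


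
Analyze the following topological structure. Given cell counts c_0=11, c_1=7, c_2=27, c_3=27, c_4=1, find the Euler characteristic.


chi = sum_k (-1)^k c_k.
= (-1)^0*11 + (-1)^1*7 + (-1)^2*27 + (-1)^3*27 + (-1)^4*1
= (11) + (-7) + (27) + (-27) + (1)
= 5

5


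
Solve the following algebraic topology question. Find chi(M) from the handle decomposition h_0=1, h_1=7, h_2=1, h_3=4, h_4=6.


Handles of index k contribute (-1)^k to chi (same as CW cells).
chi = (1) + (-7) + (1) + (-4) + (6) = -3

-3


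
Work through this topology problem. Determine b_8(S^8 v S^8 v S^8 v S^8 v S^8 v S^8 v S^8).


For a wedge of spheres, H_k (k>0) is free on one generator per sphere of dimension k.
Spheres of dimension 8: count = 7.
b_8 = 7

7


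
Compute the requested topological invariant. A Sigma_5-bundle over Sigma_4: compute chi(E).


For a fiber bundle F -> E -> B (with CW structure): chi(E) = chi(B) * chi(F).
chi(Sigma_4) = -6, chi(Sigma_5) = -8.
chi(E) = (-6) * (-8) = 48

48


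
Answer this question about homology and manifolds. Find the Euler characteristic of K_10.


K_10: V = 10, E = C(10,2) = 45.
chi = V - E = 10 - 45 = -35

-35


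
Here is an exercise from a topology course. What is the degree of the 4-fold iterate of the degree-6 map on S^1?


deg(f) = 6. Degree is multiplicative: deg(f^4) = (deg f)^4.
deg(f^4) = (6)^4 = 1296

1296


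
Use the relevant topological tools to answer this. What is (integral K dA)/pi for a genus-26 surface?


Gauss-Bonnet: integral K dA = 2*pi*chi(M).
chi(Sigma_26) = 2 - 2*26 = -50.
(integral K dA)/pi = 2*chi = 2*(-50) = -100

-100


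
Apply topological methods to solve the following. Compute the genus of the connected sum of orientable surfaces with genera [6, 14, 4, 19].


Genus is additive under connected sum of orientable surfaces.
g = 6 + 14 + 4 + 19 = 43

43


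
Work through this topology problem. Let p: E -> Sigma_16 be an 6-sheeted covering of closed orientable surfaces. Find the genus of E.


For an n-sheeted cover: chi(E) = n * chi(B).
chi(Sigma_16) = 2 - 2*16 = -30.
chi(E) = 6 * (-30) = -180.
genus(E) = (2 - chi(E))/2 = (2 - (-180))/2 = 182/2 = 91

91


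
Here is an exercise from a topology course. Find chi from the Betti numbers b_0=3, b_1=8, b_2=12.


chi = sum_k (-1)^k b_k.
= (3) + (-8) + (12)
= 7

7


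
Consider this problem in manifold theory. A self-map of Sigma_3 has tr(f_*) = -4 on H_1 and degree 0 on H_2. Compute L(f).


L(f) = tr(f_0*) - tr(f_1*) + tr(f_2*).
= 1 - (-4) + (0)
= 5

5


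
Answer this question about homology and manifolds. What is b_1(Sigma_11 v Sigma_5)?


For a wedge: H_1(A v B) = H_1(A) + H_1(B).
b_1(Sigma_11) = 22, b_1(Sigma_5) = 10.
b_1 = 22 + 10 = 32

32


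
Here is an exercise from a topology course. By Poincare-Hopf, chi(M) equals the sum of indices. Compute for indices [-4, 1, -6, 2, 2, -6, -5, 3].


Poincare-Hopf: chi(M) = sum of indices of zeros.
chi = (-4) + (1) + (-6) + (2) + (2) + (-6) + (-5) + (3) = -13

-13


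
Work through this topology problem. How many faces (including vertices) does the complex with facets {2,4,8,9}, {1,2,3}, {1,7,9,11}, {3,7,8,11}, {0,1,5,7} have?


Each maximal simplex on m vertices has 2^m - 1 nonempty faces.
Take the union (dedupe shared faces).
Total distinct faces = 56

56


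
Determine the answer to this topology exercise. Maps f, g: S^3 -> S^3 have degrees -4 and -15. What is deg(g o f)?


Degree is multiplicative under composition: deg(g o f) = deg(g) * deg(f).
= -15 * -4 = 60

60
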